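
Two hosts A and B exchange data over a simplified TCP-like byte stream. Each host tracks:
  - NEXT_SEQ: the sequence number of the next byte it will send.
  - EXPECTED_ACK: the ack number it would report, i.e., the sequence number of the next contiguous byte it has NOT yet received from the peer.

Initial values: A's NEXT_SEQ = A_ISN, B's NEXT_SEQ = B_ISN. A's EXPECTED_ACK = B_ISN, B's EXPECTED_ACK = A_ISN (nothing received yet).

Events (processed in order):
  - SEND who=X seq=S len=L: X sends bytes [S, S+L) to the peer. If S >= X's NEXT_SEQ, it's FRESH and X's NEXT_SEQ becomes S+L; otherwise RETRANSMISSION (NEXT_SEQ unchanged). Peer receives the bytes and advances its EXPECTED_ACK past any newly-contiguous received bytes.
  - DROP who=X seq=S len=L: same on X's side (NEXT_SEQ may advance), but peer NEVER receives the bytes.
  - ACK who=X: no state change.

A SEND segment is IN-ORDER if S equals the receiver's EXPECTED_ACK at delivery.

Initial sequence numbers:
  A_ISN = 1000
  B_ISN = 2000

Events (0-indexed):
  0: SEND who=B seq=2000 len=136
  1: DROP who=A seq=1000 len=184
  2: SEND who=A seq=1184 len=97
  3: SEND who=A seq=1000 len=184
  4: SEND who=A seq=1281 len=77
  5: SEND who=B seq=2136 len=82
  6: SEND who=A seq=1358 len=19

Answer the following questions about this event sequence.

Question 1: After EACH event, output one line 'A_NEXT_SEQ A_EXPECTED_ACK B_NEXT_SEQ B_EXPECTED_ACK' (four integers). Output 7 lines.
1000 2136 2136 1000
1184 2136 2136 1000
1281 2136 2136 1000
1281 2136 2136 1281
1358 2136 2136 1358
1358 2218 2218 1358
1377 2218 2218 1377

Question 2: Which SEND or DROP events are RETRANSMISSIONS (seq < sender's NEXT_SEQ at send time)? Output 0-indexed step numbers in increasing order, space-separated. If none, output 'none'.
Answer: 3

Derivation:
Step 0: SEND seq=2000 -> fresh
Step 1: DROP seq=1000 -> fresh
Step 2: SEND seq=1184 -> fresh
Step 3: SEND seq=1000 -> retransmit
Step 4: SEND seq=1281 -> fresh
Step 5: SEND seq=2136 -> fresh
Step 6: SEND seq=1358 -> fresh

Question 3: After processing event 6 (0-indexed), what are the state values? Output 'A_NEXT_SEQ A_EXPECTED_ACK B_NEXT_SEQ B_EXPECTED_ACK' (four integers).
After event 0: A_seq=1000 A_ack=2136 B_seq=2136 B_ack=1000
After event 1: A_seq=1184 A_ack=2136 B_seq=2136 B_ack=1000
After event 2: A_seq=1281 A_ack=2136 B_seq=2136 B_ack=1000
After event 3: A_seq=1281 A_ack=2136 B_seq=2136 B_ack=1281
After event 4: A_seq=1358 A_ack=2136 B_seq=2136 B_ack=1358
After event 5: A_seq=1358 A_ack=2218 B_seq=2218 B_ack=1358
After event 6: A_seq=1377 A_ack=2218 B_seq=2218 B_ack=1377

1377 2218 2218 1377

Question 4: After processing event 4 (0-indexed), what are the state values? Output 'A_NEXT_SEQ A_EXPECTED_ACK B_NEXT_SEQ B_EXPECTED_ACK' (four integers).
After event 0: A_seq=1000 A_ack=2136 B_seq=2136 B_ack=1000
After event 1: A_seq=1184 A_ack=2136 B_seq=2136 B_ack=1000
After event 2: A_seq=1281 A_ack=2136 B_seq=2136 B_ack=1000
After event 3: A_seq=1281 A_ack=2136 B_seq=2136 B_ack=1281
After event 4: A_seq=1358 A_ack=2136 B_seq=2136 B_ack=1358

1358 2136 2136 1358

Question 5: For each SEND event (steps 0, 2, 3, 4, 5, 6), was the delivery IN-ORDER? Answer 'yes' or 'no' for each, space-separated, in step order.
Step 0: SEND seq=2000 -> in-order
Step 2: SEND seq=1184 -> out-of-order
Step 3: SEND seq=1000 -> in-order
Step 4: SEND seq=1281 -> in-order
Step 5: SEND seq=2136 -> in-order
Step 6: SEND seq=1358 -> in-order

Answer: yes no yes yes yes yes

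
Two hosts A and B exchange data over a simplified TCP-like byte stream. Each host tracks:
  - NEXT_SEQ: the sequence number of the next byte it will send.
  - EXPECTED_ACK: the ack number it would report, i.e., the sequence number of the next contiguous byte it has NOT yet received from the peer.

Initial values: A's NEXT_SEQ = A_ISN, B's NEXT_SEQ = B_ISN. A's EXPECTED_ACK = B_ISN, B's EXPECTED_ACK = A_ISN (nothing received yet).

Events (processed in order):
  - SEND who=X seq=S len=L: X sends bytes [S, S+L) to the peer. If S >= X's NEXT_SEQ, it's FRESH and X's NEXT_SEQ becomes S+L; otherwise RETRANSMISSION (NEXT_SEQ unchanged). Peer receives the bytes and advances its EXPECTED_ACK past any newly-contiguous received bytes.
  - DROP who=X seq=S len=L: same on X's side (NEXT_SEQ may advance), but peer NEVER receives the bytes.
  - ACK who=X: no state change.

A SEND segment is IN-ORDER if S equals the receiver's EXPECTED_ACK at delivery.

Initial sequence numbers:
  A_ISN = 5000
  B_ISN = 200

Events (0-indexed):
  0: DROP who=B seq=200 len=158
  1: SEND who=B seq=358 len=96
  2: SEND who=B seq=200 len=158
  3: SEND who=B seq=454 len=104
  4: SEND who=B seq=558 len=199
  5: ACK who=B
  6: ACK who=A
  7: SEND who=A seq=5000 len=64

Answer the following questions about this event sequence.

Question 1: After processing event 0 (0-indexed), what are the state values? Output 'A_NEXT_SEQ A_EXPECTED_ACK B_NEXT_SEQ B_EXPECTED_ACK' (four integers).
After event 0: A_seq=5000 A_ack=200 B_seq=358 B_ack=5000

5000 200 358 5000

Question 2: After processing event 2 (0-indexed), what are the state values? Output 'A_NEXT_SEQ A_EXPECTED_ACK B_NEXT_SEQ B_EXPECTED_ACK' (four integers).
After event 0: A_seq=5000 A_ack=200 B_seq=358 B_ack=5000
After event 1: A_seq=5000 A_ack=200 B_seq=454 B_ack=5000
After event 2: A_seq=5000 A_ack=454 B_seq=454 B_ack=5000

5000 454 454 5000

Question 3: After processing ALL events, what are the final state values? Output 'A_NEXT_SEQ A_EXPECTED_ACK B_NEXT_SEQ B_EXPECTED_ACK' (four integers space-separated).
Answer: 5064 757 757 5064

Derivation:
After event 0: A_seq=5000 A_ack=200 B_seq=358 B_ack=5000
After event 1: A_seq=5000 A_ack=200 B_seq=454 B_ack=5000
After event 2: A_seq=5000 A_ack=454 B_seq=454 B_ack=5000
After event 3: A_seq=5000 A_ack=558 B_seq=558 B_ack=5000
After event 4: A_seq=5000 A_ack=757 B_seq=757 B_ack=5000
After event 5: A_seq=5000 A_ack=757 B_seq=757 B_ack=5000
After event 6: A_seq=5000 A_ack=757 B_seq=757 B_ack=5000
After event 7: A_seq=5064 A_ack=757 B_seq=757 B_ack=5064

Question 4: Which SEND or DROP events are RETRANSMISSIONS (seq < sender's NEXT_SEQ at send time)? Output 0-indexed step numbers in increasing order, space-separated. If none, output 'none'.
Answer: 2

Derivation:
Step 0: DROP seq=200 -> fresh
Step 1: SEND seq=358 -> fresh
Step 2: SEND seq=200 -> retransmit
Step 3: SEND seq=454 -> fresh
Step 4: SEND seq=558 -> fresh
Step 7: SEND seq=5000 -> fresh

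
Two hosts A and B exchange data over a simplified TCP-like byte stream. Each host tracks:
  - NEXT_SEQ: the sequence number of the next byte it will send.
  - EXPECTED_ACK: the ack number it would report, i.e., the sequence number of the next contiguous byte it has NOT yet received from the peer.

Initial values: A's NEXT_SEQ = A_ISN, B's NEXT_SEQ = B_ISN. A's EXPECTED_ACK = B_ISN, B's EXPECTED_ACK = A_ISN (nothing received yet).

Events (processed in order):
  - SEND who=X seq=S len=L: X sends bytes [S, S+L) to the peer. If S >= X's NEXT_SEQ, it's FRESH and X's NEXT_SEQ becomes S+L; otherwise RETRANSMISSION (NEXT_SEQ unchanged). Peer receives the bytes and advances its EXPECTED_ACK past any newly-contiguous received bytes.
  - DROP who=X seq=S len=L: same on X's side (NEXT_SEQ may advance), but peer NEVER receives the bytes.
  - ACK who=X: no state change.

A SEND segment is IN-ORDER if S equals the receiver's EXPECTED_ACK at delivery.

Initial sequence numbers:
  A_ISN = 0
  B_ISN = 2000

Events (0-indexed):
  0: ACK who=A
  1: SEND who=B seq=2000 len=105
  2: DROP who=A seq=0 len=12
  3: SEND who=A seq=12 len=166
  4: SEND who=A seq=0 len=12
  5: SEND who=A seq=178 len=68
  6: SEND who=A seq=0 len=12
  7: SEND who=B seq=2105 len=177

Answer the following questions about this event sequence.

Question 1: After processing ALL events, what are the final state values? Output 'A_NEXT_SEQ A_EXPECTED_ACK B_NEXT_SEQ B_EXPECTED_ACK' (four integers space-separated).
After event 0: A_seq=0 A_ack=2000 B_seq=2000 B_ack=0
After event 1: A_seq=0 A_ack=2105 B_seq=2105 B_ack=0
After event 2: A_seq=12 A_ack=2105 B_seq=2105 B_ack=0
After event 3: A_seq=178 A_ack=2105 B_seq=2105 B_ack=0
After event 4: A_seq=178 A_ack=2105 B_seq=2105 B_ack=178
After event 5: A_seq=246 A_ack=2105 B_seq=2105 B_ack=246
After event 6: A_seq=246 A_ack=2105 B_seq=2105 B_ack=246
After event 7: A_seq=246 A_ack=2282 B_seq=2282 B_ack=246

Answer: 246 2282 2282 246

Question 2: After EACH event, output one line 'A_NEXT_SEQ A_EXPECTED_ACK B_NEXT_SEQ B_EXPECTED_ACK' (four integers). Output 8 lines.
0 2000 2000 0
0 2105 2105 0
12 2105 2105 0
178 2105 2105 0
178 2105 2105 178
246 2105 2105 246
246 2105 2105 246
246 2282 2282 246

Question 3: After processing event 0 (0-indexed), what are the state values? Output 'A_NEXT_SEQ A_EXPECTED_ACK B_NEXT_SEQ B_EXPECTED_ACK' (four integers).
After event 0: A_seq=0 A_ack=2000 B_seq=2000 B_ack=0

0 2000 2000 0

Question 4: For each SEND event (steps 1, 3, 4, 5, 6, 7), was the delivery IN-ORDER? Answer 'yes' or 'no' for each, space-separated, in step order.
Step 1: SEND seq=2000 -> in-order
Step 3: SEND seq=12 -> out-of-order
Step 4: SEND seq=0 -> in-order
Step 5: SEND seq=178 -> in-order
Step 6: SEND seq=0 -> out-of-order
Step 7: SEND seq=2105 -> in-order

Answer: yes no yes yes no yes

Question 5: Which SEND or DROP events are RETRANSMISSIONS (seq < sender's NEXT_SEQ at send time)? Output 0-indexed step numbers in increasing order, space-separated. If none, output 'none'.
Step 1: SEND seq=2000 -> fresh
Step 2: DROP seq=0 -> fresh
Step 3: SEND seq=12 -> fresh
Step 4: SEND seq=0 -> retransmit
Step 5: SEND seq=178 -> fresh
Step 6: SEND seq=0 -> retransmit
Step 7: SEND seq=2105 -> fresh

Answer: 4 6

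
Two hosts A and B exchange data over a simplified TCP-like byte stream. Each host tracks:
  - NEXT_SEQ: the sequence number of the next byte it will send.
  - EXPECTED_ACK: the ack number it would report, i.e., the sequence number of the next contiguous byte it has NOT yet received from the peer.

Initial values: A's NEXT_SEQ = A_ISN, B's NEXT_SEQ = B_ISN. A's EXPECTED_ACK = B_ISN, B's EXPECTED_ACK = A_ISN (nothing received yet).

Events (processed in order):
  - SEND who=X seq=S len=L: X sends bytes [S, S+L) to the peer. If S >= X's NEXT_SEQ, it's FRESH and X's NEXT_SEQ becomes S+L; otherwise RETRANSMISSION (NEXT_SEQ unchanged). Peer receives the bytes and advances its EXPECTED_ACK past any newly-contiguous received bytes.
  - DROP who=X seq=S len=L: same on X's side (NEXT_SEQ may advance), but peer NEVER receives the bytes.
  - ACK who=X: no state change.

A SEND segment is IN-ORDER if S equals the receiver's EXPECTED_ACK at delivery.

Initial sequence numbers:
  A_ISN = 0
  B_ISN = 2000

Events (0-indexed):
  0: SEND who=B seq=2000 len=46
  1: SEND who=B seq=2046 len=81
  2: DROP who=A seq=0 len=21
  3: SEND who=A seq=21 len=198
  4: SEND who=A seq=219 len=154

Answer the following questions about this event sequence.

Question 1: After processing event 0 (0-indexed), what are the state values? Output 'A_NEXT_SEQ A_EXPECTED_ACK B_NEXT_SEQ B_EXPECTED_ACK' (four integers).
After event 0: A_seq=0 A_ack=2046 B_seq=2046 B_ack=0

0 2046 2046 0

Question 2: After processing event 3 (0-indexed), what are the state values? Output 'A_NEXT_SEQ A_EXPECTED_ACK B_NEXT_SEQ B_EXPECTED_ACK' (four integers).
After event 0: A_seq=0 A_ack=2046 B_seq=2046 B_ack=0
After event 1: A_seq=0 A_ack=2127 B_seq=2127 B_ack=0
After event 2: A_seq=21 A_ack=2127 B_seq=2127 B_ack=0
After event 3: A_seq=219 A_ack=2127 B_seq=2127 B_ack=0

219 2127 2127 0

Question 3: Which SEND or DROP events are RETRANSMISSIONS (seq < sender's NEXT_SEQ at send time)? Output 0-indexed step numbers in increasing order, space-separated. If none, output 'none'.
Step 0: SEND seq=2000 -> fresh
Step 1: SEND seq=2046 -> fresh
Step 2: DROP seq=0 -> fresh
Step 3: SEND seq=21 -> fresh
Step 4: SEND seq=219 -> fresh

Answer: none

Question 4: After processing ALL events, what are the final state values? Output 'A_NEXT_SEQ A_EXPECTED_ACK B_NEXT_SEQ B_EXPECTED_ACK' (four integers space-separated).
Answer: 373 2127 2127 0

Derivation:
After event 0: A_seq=0 A_ack=2046 B_seq=2046 B_ack=0
After event 1: A_seq=0 A_ack=2127 B_seq=2127 B_ack=0
After event 2: A_seq=21 A_ack=2127 B_seq=2127 B_ack=0
After event 3: A_seq=219 A_ack=2127 B_seq=2127 B_ack=0
After event 4: A_seq=373 A_ack=2127 B_seq=2127 B_ack=0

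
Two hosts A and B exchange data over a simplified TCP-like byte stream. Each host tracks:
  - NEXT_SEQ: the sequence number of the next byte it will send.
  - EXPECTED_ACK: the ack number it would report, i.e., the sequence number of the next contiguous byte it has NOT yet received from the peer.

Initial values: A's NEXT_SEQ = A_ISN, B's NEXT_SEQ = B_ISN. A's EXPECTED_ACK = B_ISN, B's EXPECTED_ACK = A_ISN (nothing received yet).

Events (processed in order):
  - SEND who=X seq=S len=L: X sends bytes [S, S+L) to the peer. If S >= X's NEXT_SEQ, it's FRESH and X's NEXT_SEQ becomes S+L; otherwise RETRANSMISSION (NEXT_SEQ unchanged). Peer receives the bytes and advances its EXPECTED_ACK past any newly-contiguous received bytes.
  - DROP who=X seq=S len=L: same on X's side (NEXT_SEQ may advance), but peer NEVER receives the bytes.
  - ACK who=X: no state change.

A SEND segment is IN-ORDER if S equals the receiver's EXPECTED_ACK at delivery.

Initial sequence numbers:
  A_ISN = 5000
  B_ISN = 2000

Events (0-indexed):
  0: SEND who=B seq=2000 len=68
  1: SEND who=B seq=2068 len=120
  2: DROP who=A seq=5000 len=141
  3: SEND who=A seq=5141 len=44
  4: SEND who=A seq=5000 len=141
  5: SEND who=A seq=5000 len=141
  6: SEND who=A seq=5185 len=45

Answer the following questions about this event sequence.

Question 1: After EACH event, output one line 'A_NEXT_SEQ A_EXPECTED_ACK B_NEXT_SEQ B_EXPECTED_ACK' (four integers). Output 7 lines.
5000 2068 2068 5000
5000 2188 2188 5000
5141 2188 2188 5000
5185 2188 2188 5000
5185 2188 2188 5185
5185 2188 2188 5185
5230 2188 2188 5230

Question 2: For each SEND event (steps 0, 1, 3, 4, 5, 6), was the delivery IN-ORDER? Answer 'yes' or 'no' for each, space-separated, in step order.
Step 0: SEND seq=2000 -> in-order
Step 1: SEND seq=2068 -> in-order
Step 3: SEND seq=5141 -> out-of-order
Step 4: SEND seq=5000 -> in-order
Step 5: SEND seq=5000 -> out-of-order
Step 6: SEND seq=5185 -> in-order

Answer: yes yes no yes no yes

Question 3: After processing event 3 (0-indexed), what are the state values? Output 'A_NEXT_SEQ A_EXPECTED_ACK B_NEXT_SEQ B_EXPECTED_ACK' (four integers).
After event 0: A_seq=5000 A_ack=2068 B_seq=2068 B_ack=5000
After event 1: A_seq=5000 A_ack=2188 B_seq=2188 B_ack=5000
After event 2: A_seq=5141 A_ack=2188 B_seq=2188 B_ack=5000
After event 3: A_seq=5185 A_ack=2188 B_seq=2188 B_ack=5000

5185 2188 2188 5000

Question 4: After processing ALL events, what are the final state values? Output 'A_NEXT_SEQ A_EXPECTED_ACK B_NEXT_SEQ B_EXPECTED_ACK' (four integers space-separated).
Answer: 5230 2188 2188 5230

Derivation:
After event 0: A_seq=5000 A_ack=2068 B_seq=2068 B_ack=5000
After event 1: A_seq=5000 A_ack=2188 B_seq=2188 B_ack=5000
After event 2: A_seq=5141 A_ack=2188 B_seq=2188 B_ack=5000
After event 3: A_seq=5185 A_ack=2188 B_seq=2188 B_ack=5000
After event 4: A_seq=5185 A_ack=2188 B_seq=2188 B_ack=5185
After event 5: A_seq=5185 A_ack=2188 B_seq=2188 B_ack=5185
After event 6: A_seq=5230 A_ack=2188 B_seq=2188 B_ack=5230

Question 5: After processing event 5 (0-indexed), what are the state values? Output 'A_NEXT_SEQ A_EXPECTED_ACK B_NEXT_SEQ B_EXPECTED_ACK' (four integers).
After event 0: A_seq=5000 A_ack=2068 B_seq=2068 B_ack=5000
After event 1: A_seq=5000 A_ack=2188 B_seq=2188 B_ack=5000
After event 2: A_seq=5141 A_ack=2188 B_seq=2188 B_ack=5000
After event 3: A_seq=5185 A_ack=2188 B_seq=2188 B_ack=5000
After event 4: A_seq=5185 A_ack=2188 B_seq=2188 B_ack=5185
After event 5: A_seq=5185 A_ack=2188 B_seq=2188 B_ack=5185

5185 2188 2188 5185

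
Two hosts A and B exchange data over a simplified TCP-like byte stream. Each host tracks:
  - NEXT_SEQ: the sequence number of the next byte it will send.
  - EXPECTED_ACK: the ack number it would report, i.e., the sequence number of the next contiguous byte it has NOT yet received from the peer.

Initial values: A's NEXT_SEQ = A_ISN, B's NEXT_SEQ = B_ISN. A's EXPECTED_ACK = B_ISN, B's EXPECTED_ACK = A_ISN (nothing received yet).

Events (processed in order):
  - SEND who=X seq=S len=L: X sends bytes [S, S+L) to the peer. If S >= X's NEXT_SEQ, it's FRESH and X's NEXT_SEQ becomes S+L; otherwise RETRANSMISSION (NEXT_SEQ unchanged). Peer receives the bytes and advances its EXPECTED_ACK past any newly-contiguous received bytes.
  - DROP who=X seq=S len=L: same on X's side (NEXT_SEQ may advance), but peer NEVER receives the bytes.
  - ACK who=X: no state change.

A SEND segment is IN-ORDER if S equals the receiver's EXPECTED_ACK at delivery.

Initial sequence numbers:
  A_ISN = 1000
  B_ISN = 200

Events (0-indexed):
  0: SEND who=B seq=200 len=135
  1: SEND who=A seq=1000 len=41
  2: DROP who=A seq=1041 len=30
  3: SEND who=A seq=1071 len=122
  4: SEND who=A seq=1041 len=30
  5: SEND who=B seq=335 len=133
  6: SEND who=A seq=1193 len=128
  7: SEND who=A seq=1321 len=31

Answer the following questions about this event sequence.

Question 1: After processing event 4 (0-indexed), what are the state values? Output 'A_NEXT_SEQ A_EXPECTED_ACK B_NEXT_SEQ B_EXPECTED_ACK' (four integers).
After event 0: A_seq=1000 A_ack=335 B_seq=335 B_ack=1000
After event 1: A_seq=1041 A_ack=335 B_seq=335 B_ack=1041
After event 2: A_seq=1071 A_ack=335 B_seq=335 B_ack=1041
After event 3: A_seq=1193 A_ack=335 B_seq=335 B_ack=1041
After event 4: A_seq=1193 A_ack=335 B_seq=335 B_ack=1193

1193 335 335 1193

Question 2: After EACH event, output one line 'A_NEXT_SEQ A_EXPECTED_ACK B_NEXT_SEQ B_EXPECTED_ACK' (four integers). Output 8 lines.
1000 335 335 1000
1041 335 335 1041
1071 335 335 1041
1193 335 335 1041
1193 335 335 1193
1193 468 468 1193
1321 468 468 1321
1352 468 468 1352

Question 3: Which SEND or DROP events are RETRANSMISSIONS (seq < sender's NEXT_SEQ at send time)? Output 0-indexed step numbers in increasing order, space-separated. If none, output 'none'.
Step 0: SEND seq=200 -> fresh
Step 1: SEND seq=1000 -> fresh
Step 2: DROP seq=1041 -> fresh
Step 3: SEND seq=1071 -> fresh
Step 4: SEND seq=1041 -> retransmit
Step 5: SEND seq=335 -> fresh
Step 6: SEND seq=1193 -> fresh
Step 7: SEND seq=1321 -> fresh

Answer: 4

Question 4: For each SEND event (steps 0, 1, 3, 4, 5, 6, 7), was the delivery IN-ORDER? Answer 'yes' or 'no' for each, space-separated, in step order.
Step 0: SEND seq=200 -> in-order
Step 1: SEND seq=1000 -> in-order
Step 3: SEND seq=1071 -> out-of-order
Step 4: SEND seq=1041 -> in-order
Step 5: SEND seq=335 -> in-order
Step 6: SEND seq=1193 -> in-order
Step 7: SEND seq=1321 -> in-order

Answer: yes yes no yes yes yes yes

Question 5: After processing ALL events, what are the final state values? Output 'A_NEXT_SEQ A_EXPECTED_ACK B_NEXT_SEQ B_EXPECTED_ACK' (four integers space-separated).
After event 0: A_seq=1000 A_ack=335 B_seq=335 B_ack=1000
After event 1: A_seq=1041 A_ack=335 B_seq=335 B_ack=1041
After event 2: A_seq=1071 A_ack=335 B_seq=335 B_ack=1041
After event 3: A_seq=1193 A_ack=335 B_seq=335 B_ack=1041
After event 4: A_seq=1193 A_ack=335 B_seq=335 B_ack=1193
After event 5: A_seq=1193 A_ack=468 B_seq=468 B_ack=1193
After event 6: A_seq=1321 A_ack=468 B_seq=468 B_ack=1321
After event 7: A_seq=1352 A_ack=468 B_seq=468 B_ack=1352

Answer: 1352 468 468 1352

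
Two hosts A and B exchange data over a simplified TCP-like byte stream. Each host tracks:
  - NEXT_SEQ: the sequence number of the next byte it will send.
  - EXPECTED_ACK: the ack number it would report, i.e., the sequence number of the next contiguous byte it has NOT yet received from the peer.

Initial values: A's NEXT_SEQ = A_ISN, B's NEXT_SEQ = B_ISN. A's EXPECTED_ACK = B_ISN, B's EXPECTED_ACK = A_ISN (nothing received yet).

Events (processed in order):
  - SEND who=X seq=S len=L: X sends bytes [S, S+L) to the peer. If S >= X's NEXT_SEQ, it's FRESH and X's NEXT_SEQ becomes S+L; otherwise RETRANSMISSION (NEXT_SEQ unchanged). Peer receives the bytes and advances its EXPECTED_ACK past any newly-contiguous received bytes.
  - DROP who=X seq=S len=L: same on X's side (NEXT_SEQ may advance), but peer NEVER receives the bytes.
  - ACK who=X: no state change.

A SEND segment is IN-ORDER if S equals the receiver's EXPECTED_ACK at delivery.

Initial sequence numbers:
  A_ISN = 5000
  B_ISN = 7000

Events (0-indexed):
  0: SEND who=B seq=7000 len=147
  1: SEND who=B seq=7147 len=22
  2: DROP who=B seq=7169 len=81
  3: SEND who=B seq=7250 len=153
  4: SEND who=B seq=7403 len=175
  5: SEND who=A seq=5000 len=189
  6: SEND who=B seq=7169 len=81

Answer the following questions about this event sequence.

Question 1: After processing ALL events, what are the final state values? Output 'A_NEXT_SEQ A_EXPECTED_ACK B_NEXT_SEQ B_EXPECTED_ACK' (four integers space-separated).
After event 0: A_seq=5000 A_ack=7147 B_seq=7147 B_ack=5000
After event 1: A_seq=5000 A_ack=7169 B_seq=7169 B_ack=5000
After event 2: A_seq=5000 A_ack=7169 B_seq=7250 B_ack=5000
After event 3: A_seq=5000 A_ack=7169 B_seq=7403 B_ack=5000
After event 4: A_seq=5000 A_ack=7169 B_seq=7578 B_ack=5000
After event 5: A_seq=5189 A_ack=7169 B_seq=7578 B_ack=5189
After event 6: A_seq=5189 A_ack=7578 B_seq=7578 B_ack=5189

Answer: 5189 7578 7578 5189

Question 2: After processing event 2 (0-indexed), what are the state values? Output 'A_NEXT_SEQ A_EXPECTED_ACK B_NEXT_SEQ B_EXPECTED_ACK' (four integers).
After event 0: A_seq=5000 A_ack=7147 B_seq=7147 B_ack=5000
After event 1: A_seq=5000 A_ack=7169 B_seq=7169 B_ack=5000
After event 2: A_seq=5000 A_ack=7169 B_seq=7250 B_ack=5000

5000 7169 7250 5000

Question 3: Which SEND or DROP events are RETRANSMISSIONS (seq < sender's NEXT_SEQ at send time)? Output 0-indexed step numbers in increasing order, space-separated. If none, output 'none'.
Step 0: SEND seq=7000 -> fresh
Step 1: SEND seq=7147 -> fresh
Step 2: DROP seq=7169 -> fresh
Step 3: SEND seq=7250 -> fresh
Step 4: SEND seq=7403 -> fresh
Step 5: SEND seq=5000 -> fresh
Step 6: SEND seq=7169 -> retransmit

Answer: 6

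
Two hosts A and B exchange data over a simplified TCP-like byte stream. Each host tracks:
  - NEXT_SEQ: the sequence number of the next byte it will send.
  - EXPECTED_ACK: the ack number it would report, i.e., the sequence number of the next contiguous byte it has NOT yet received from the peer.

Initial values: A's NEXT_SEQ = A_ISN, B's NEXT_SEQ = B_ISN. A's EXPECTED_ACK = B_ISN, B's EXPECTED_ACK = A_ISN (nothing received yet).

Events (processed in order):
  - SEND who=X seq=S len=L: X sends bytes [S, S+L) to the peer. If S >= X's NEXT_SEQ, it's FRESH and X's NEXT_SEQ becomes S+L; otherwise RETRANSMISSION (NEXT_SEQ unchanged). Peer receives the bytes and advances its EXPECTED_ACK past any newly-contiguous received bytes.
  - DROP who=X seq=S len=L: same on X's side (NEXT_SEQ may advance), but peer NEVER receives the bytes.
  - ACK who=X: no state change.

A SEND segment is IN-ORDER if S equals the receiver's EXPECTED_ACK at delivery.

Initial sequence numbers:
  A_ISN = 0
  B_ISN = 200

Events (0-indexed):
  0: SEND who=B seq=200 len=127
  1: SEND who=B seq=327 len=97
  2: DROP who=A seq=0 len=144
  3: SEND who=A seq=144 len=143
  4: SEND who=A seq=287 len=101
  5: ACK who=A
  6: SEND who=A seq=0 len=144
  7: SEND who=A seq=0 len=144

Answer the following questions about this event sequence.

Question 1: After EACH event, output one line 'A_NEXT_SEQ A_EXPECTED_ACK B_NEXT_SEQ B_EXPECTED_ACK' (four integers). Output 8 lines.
0 327 327 0
0 424 424 0
144 424 424 0
287 424 424 0
388 424 424 0
388 424 424 0
388 424 424 388
388 424 424 388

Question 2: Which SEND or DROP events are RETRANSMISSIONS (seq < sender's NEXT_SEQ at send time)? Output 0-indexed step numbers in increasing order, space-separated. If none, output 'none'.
Step 0: SEND seq=200 -> fresh
Step 1: SEND seq=327 -> fresh
Step 2: DROP seq=0 -> fresh
Step 3: SEND seq=144 -> fresh
Step 4: SEND seq=287 -> fresh
Step 6: SEND seq=0 -> retransmit
Step 7: SEND seq=0 -> retransmit

Answer: 6 7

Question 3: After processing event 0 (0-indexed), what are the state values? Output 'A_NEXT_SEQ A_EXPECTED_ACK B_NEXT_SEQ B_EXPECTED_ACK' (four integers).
After event 0: A_seq=0 A_ack=327 B_seq=327 B_ack=0

0 327 327 0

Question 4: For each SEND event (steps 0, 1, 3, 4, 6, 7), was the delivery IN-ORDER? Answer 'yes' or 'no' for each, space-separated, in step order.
Step 0: SEND seq=200 -> in-order
Step 1: SEND seq=327 -> in-order
Step 3: SEND seq=144 -> out-of-order
Step 4: SEND seq=287 -> out-of-order
Step 6: SEND seq=0 -> in-order
Step 7: SEND seq=0 -> out-of-order

Answer: yes yes no no yes no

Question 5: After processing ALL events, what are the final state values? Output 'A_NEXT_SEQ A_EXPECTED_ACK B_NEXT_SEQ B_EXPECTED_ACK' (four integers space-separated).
After event 0: A_seq=0 A_ack=327 B_seq=327 B_ack=0
After event 1: A_seq=0 A_ack=424 B_seq=424 B_ack=0
After event 2: A_seq=144 A_ack=424 B_seq=424 B_ack=0
After event 3: A_seq=287 A_ack=424 B_seq=424 B_ack=0
After event 4: A_seq=388 A_ack=424 B_seq=424 B_ack=0
After event 5: A_seq=388 A_ack=424 B_seq=424 B_ack=0
After event 6: A_seq=388 A_ack=424 B_seq=424 B_ack=388
After event 7: A_seq=388 A_ack=424 B_seq=424 B_ack=388

Answer: 388 424 424 388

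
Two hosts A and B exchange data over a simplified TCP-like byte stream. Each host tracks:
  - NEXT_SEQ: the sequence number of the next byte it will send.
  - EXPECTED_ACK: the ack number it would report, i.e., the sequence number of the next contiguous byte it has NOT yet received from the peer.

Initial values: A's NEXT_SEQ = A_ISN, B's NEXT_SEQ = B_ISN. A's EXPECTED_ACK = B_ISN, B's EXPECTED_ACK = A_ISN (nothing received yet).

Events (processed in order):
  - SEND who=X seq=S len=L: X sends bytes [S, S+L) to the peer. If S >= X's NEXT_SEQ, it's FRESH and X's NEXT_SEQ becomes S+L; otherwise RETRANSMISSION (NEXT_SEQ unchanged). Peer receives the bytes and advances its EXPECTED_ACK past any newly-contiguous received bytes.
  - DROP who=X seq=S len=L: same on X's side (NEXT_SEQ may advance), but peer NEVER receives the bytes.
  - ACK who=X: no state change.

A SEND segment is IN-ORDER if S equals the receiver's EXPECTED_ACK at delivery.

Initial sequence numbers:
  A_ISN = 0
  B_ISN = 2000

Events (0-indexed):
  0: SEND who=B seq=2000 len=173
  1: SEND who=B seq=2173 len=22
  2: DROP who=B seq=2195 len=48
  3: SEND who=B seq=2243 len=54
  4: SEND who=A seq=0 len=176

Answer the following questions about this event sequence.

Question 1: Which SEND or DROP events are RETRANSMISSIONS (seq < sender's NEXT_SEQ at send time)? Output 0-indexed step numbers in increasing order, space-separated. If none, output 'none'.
Answer: none

Derivation:
Step 0: SEND seq=2000 -> fresh
Step 1: SEND seq=2173 -> fresh
Step 2: DROP seq=2195 -> fresh
Step 3: SEND seq=2243 -> fresh
Step 4: SEND seq=0 -> fresh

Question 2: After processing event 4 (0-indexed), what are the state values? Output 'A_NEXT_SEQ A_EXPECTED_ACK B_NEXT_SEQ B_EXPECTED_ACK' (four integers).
After event 0: A_seq=0 A_ack=2173 B_seq=2173 B_ack=0
After event 1: A_seq=0 A_ack=2195 B_seq=2195 B_ack=0
After event 2: A_seq=0 A_ack=2195 B_seq=2243 B_ack=0
After event 3: A_seq=0 A_ack=2195 B_seq=2297 B_ack=0
After event 4: A_seq=176 A_ack=2195 B_seq=2297 B_ack=176

176 2195 2297 176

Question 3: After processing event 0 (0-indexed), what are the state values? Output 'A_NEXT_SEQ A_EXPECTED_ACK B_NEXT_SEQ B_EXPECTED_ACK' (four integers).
After event 0: A_seq=0 A_ack=2173 B_seq=2173 B_ack=0

0 2173 2173 0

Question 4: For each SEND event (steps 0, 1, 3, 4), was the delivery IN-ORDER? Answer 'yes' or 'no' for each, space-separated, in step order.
Step 0: SEND seq=2000 -> in-order
Step 1: SEND seq=2173 -> in-order
Step 3: SEND seq=2243 -> out-of-order
Step 4: SEND seq=0 -> in-order

Answer: yes yes no yes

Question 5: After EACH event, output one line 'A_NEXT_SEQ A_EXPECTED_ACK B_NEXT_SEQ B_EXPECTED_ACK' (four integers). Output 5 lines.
0 2173 2173 0
0 2195 2195 0
0 2195 2243 0
0 2195 2297 0
176 2195 2297 176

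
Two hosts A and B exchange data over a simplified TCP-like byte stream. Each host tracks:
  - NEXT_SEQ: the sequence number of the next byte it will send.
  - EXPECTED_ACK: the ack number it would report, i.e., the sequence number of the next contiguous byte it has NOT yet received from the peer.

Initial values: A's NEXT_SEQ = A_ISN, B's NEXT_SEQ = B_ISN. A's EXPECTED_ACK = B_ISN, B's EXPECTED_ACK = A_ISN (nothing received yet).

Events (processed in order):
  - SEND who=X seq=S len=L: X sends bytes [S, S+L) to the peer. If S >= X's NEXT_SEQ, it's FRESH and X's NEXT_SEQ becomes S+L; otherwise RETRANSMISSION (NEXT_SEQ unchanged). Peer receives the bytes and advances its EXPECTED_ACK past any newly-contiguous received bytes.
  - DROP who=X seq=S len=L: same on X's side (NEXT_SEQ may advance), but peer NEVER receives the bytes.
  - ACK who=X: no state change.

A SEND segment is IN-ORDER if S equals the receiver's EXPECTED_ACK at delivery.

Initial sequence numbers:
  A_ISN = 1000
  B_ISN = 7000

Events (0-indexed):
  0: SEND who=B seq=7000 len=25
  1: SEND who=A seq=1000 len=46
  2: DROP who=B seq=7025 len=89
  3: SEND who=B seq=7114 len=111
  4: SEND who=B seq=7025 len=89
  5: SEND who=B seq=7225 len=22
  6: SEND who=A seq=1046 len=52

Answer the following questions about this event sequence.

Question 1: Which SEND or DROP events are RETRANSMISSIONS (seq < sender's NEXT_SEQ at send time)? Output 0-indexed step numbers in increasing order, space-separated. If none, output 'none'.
Step 0: SEND seq=7000 -> fresh
Step 1: SEND seq=1000 -> fresh
Step 2: DROP seq=7025 -> fresh
Step 3: SEND seq=7114 -> fresh
Step 4: SEND seq=7025 -> retransmit
Step 5: SEND seq=7225 -> fresh
Step 6: SEND seq=1046 -> fresh

Answer: 4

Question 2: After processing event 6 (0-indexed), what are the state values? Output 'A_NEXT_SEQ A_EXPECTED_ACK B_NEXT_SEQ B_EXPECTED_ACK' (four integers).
After event 0: A_seq=1000 A_ack=7025 B_seq=7025 B_ack=1000
After event 1: A_seq=1046 A_ack=7025 B_seq=7025 B_ack=1046
After event 2: A_seq=1046 A_ack=7025 B_seq=7114 B_ack=1046
After event 3: A_seq=1046 A_ack=7025 B_seq=7225 B_ack=1046
After event 4: A_seq=1046 A_ack=7225 B_seq=7225 B_ack=1046
After event 5: A_seq=1046 A_ack=7247 B_seq=7247 B_ack=1046
After event 6: A_seq=1098 A_ack=7247 B_seq=7247 B_ack=1098

1098 7247 7247 1098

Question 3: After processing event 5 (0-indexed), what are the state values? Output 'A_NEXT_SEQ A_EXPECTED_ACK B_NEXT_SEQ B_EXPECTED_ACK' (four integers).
After event 0: A_seq=1000 A_ack=7025 B_seq=7025 B_ack=1000
After event 1: A_seq=1046 A_ack=7025 B_seq=7025 B_ack=1046
After event 2: A_seq=1046 A_ack=7025 B_seq=7114 B_ack=1046
After event 3: A_seq=1046 A_ack=7025 B_seq=7225 B_ack=1046
After event 4: A_seq=1046 A_ack=7225 B_seq=7225 B_ack=1046
After event 5: A_seq=1046 A_ack=7247 B_seq=7247 B_ack=1046

1046 7247 7247 1046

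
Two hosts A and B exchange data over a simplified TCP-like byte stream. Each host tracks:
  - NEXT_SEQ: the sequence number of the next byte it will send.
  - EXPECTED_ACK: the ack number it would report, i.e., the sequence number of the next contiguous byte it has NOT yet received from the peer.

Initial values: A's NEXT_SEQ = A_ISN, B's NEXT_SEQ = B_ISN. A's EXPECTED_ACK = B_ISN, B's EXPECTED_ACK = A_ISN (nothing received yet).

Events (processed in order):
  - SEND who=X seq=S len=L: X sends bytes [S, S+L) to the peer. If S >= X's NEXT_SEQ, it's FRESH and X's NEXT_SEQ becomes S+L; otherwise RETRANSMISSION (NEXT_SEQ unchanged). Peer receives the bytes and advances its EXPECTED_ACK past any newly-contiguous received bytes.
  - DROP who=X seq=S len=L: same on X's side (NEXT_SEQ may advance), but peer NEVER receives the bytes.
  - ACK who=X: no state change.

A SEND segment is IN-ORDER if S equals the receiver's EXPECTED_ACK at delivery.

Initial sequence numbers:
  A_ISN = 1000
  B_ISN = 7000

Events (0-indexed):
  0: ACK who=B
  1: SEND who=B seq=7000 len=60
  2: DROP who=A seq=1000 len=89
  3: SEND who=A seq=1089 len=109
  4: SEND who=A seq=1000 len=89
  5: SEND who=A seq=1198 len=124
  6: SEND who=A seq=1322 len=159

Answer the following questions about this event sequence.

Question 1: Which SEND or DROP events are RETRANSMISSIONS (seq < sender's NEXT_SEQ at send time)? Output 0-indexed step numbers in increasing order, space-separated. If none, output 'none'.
Answer: 4

Derivation:
Step 1: SEND seq=7000 -> fresh
Step 2: DROP seq=1000 -> fresh
Step 3: SEND seq=1089 -> fresh
Step 4: SEND seq=1000 -> retransmit
Step 5: SEND seq=1198 -> fresh
Step 6: SEND seq=1322 -> fresh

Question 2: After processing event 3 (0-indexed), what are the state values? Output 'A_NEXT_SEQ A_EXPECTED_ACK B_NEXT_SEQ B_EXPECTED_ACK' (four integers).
After event 0: A_seq=1000 A_ack=7000 B_seq=7000 B_ack=1000
After event 1: A_seq=1000 A_ack=7060 B_seq=7060 B_ack=1000
After event 2: A_seq=1089 A_ack=7060 B_seq=7060 B_ack=1000
After event 3: A_seq=1198 A_ack=7060 B_seq=7060 B_ack=1000

1198 7060 7060 1000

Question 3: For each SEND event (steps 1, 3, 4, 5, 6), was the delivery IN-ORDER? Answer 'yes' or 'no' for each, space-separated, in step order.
Answer: yes no yes yes yes

Derivation:
Step 1: SEND seq=7000 -> in-order
Step 3: SEND seq=1089 -> out-of-order
Step 4: SEND seq=1000 -> in-order
Step 5: SEND seq=1198 -> in-order
Step 6: SEND seq=1322 -> in-order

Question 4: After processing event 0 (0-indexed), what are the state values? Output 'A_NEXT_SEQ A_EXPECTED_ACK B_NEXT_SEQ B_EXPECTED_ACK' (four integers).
After event 0: A_seq=1000 A_ack=7000 B_seq=7000 B_ack=1000

1000 7000 7000 1000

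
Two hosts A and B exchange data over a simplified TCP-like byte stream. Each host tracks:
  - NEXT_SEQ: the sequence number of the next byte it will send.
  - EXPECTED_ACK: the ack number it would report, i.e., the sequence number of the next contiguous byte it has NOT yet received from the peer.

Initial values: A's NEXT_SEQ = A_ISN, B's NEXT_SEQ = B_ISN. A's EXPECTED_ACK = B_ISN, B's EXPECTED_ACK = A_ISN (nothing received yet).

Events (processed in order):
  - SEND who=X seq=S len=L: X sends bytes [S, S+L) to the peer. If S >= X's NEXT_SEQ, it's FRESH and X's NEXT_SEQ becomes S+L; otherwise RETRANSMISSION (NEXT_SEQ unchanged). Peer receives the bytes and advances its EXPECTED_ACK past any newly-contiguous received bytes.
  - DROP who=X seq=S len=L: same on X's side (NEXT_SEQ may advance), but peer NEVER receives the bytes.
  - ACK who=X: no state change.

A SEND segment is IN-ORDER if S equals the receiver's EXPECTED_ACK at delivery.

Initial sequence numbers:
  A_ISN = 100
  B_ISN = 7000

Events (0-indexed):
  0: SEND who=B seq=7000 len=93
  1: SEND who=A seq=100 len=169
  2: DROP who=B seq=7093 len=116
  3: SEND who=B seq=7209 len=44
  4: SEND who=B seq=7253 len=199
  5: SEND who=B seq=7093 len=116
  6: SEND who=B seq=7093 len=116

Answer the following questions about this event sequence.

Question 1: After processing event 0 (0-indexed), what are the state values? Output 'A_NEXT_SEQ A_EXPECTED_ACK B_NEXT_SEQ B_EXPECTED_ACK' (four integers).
After event 0: A_seq=100 A_ack=7093 B_seq=7093 B_ack=100

100 7093 7093 100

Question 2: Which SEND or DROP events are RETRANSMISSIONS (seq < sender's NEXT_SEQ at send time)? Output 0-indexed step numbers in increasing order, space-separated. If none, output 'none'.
Step 0: SEND seq=7000 -> fresh
Step 1: SEND seq=100 -> fresh
Step 2: DROP seq=7093 -> fresh
Step 3: SEND seq=7209 -> fresh
Step 4: SEND seq=7253 -> fresh
Step 5: SEND seq=7093 -> retransmit
Step 6: SEND seq=7093 -> retransmit

Answer: 5 6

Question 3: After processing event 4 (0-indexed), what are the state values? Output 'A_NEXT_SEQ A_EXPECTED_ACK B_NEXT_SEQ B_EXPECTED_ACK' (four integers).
After event 0: A_seq=100 A_ack=7093 B_seq=7093 B_ack=100
After event 1: A_seq=269 A_ack=7093 B_seq=7093 B_ack=269
After event 2: A_seq=269 A_ack=7093 B_seq=7209 B_ack=269
After event 3: A_seq=269 A_ack=7093 B_seq=7253 B_ack=269
After event 4: A_seq=269 A_ack=7093 B_seq=7452 B_ack=269

269 7093 7452 269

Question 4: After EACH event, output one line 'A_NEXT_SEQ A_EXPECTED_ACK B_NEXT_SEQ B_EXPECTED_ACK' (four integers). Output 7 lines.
100 7093 7093 100
269 7093 7093 269
269 7093 7209 269
269 7093 7253 269
269 7093 7452 269
269 7452 7452 269
269 7452 7452 269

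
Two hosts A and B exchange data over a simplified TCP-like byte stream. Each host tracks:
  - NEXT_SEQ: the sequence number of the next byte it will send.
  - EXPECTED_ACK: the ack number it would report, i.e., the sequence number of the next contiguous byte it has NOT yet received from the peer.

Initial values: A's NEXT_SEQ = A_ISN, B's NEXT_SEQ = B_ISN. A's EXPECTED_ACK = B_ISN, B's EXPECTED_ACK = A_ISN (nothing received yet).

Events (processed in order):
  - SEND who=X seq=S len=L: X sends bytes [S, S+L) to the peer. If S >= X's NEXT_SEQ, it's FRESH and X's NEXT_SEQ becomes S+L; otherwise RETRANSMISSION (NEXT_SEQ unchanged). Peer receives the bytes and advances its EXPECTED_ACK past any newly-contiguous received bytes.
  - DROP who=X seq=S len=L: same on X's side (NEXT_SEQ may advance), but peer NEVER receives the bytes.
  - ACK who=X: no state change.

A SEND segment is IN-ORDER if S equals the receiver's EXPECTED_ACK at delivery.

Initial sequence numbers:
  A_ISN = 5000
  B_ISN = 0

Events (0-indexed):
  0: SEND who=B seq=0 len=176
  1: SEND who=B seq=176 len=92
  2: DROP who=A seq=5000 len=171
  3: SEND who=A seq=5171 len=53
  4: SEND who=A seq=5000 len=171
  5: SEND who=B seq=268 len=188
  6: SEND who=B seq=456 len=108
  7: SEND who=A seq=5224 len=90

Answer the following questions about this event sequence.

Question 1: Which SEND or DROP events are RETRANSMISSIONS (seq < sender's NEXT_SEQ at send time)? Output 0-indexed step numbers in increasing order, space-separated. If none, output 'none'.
Answer: 4

Derivation:
Step 0: SEND seq=0 -> fresh
Step 1: SEND seq=176 -> fresh
Step 2: DROP seq=5000 -> fresh
Step 3: SEND seq=5171 -> fresh
Step 4: SEND seq=5000 -> retransmit
Step 5: SEND seq=268 -> fresh
Step 6: SEND seq=456 -> fresh
Step 7: SEND seq=5224 -> fresh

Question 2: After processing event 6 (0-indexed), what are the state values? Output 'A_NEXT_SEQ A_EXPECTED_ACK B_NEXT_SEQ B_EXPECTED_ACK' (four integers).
After event 0: A_seq=5000 A_ack=176 B_seq=176 B_ack=5000
After event 1: A_seq=5000 A_ack=268 B_seq=268 B_ack=5000
After event 2: A_seq=5171 A_ack=268 B_seq=268 B_ack=5000
After event 3: A_seq=5224 A_ack=268 B_seq=268 B_ack=5000
After event 4: A_seq=5224 A_ack=268 B_seq=268 B_ack=5224
After event 5: A_seq=5224 A_ack=456 B_seq=456 B_ack=5224
After event 6: A_seq=5224 A_ack=564 B_seq=564 B_ack=5224

5224 564 564 5224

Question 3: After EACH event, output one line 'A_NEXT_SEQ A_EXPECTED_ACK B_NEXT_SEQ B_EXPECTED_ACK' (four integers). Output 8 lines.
5000 176 176 5000
5000 268 268 5000
5171 268 268 5000
5224 268 268 5000
5224 268 268 5224
5224 456 456 5224
5224 564 564 5224
5314 564 564 5314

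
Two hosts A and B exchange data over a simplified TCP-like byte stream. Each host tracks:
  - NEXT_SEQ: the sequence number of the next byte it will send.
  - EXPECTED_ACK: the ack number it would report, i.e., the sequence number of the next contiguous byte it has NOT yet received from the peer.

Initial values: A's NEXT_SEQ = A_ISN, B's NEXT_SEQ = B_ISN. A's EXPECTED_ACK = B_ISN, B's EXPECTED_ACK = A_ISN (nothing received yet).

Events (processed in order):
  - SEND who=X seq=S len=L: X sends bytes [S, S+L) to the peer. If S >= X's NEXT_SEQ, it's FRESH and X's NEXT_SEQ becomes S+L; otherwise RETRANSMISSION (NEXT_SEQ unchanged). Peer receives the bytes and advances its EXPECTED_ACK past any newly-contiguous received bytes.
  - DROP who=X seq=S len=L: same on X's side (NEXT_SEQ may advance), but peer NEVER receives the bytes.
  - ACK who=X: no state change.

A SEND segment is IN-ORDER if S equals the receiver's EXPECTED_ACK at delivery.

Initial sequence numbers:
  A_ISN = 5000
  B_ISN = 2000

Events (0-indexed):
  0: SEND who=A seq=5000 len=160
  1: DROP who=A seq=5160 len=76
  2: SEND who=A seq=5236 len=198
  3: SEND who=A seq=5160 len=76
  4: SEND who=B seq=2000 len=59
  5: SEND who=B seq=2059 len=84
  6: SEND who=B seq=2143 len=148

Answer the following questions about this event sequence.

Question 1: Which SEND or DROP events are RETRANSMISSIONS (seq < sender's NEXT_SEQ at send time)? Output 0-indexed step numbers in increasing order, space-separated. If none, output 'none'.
Step 0: SEND seq=5000 -> fresh
Step 1: DROP seq=5160 -> fresh
Step 2: SEND seq=5236 -> fresh
Step 3: SEND seq=5160 -> retransmit
Step 4: SEND seq=2000 -> fresh
Step 5: SEND seq=2059 -> fresh
Step 6: SEND seq=2143 -> fresh

Answer: 3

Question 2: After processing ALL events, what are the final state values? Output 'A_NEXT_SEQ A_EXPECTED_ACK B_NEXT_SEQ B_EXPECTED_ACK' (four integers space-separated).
Answer: 5434 2291 2291 5434

Derivation:
After event 0: A_seq=5160 A_ack=2000 B_seq=2000 B_ack=5160
After event 1: A_seq=5236 A_ack=2000 B_seq=2000 B_ack=5160
After event 2: A_seq=5434 A_ack=2000 B_seq=2000 B_ack=5160
After event 3: A_seq=5434 A_ack=2000 B_seq=2000 B_ack=5434
After event 4: A_seq=5434 A_ack=2059 B_seq=2059 B_ack=5434
After event 5: A_seq=5434 A_ack=2143 B_seq=2143 B_ack=5434
After event 6: A_seq=5434 A_ack=2291 B_seq=2291 B_ack=5434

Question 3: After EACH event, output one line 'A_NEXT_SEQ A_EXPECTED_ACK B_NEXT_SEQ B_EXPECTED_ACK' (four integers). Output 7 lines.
5160 2000 2000 5160
5236 2000 2000 5160
5434 2000 2000 5160
5434 2000 2000 5434
5434 2059 2059 5434
5434 2143 2143 5434
5434 2291 2291 5434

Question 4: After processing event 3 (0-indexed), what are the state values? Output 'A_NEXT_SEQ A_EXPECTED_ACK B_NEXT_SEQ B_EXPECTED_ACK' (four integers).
After event 0: A_seq=5160 A_ack=2000 B_seq=2000 B_ack=5160
After event 1: A_seq=5236 A_ack=2000 B_seq=2000 B_ack=5160
After event 2: A_seq=5434 A_ack=2000 B_seq=2000 B_ack=5160
After event 3: A_seq=5434 A_ack=2000 B_seq=2000 B_ack=5434

5434 2000 2000 5434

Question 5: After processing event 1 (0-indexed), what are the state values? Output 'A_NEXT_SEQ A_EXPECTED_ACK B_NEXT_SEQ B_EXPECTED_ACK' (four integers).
After event 0: A_seq=5160 A_ack=2000 B_seq=2000 B_ack=5160
After event 1: A_seq=5236 A_ack=2000 B_seq=2000 B_ack=5160

5236 2000 2000 5160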